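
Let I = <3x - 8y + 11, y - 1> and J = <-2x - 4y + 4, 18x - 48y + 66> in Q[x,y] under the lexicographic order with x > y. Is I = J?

No, the ideals differ.

Equality of ideals is decidable: compute both reduced Gröbner bases (unique for the ordering) and check whether they agree.
Buchberger on the first generating set:
f_1 = 3x - 8y + 11, LT = x.
f_2 = y - 1, LT = y.

S(f_1,f_2): leading monomials are coprime, so the S-polynomial reduces to 0 (Buchberger's first criterion).
Every S-polynomial of the final basis reduces to 0, so we have a Gröbner basis.
Inter-reduce: drop elements whose leading term is divisible by another's, tail-reduce, and make monic.
Reduced Gröbner basis: {x + 1, y - 1}.

Buchberger on the second generating set:
h_1 = -2x - 4y + 4, LT = x.
h_2 = 18x - 48y + 66, LT = x.

S(h_1,h_2): lcm = x. S = 14/3y - 17/3.
  leading term y: no divisor's leading term divides it; move 14/3y to the remainder.
  leading term 1: no divisor's leading term divides it; move -17/3 to the remainder.
  remainder 14/3y - 17/3 ≠ 0; add k_3 = 14/3y - 17/3 to the basis.

S(h_1,k_3): leading monomials are coprime, so the S-polynomial reduces to 0 (Buchberger's first criterion).
S(h_2,k_3): leading monomials are coprime, so the S-polynomial reduces to 0 (Buchberger's first criterion).
Every S-polynomial of the final basis reduces to 0, so we have a Gröbner basis.
Inter-reduce: drop elements whose leading term is divisible by another's, tail-reduce, and make monic.
Reduced Gröbner basis: {x + 3/7, y - 17/14}.

Since the reduced bases disagree, the two ideals are not the same.
The choice of monomial ordering does not affect the verdict — as long as both bases are computed under the same ordering, their equality decides ideal equality.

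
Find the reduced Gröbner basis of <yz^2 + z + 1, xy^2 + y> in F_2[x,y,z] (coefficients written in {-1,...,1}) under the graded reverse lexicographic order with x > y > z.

Buchberger's algorithm terminates because the ascending chain of leading-term ideals stabilizes.

f_1 = yz^2 + z + 1, LT = yz^2.
f_2 = xy^2 + y, LT = xy^2.

S(f_1,f_2): lcm = xy^2z^2. S = xyz + yz^2 + xy.
  leading term xyz: no divisor's leading term divides it; move xyz to the remainder.
  leading term yz^2: subtract (1)·f_1 from yz^2 + xy → xy + z + 1
  leading term xy: no divisor's leading term divides it; move xy to the remainder.
  leading term z: no divisor's leading term divides it; move z to the remainder.
  leading term 1: no divisor's leading term divides it; move 1 to the remainder.
  remainder xyz + xy + z + 1 ≠ 0; add g_3 = xyz + xy + z + 1 to the basis.

S(f_1,g_3): lcm = xyz^2. S = xyz + xz + z^2 + x + z.
  leading term xyz: subtract (1)·g_3 from xyz + xz + z^2 + x + z → xy + xz + z^2 + x + 1
  leading term xy: no divisor's leading term divides it; move xy to the remainder.
  leading term xz: no divisor's leading term divides it; move xz to the remainder.
  leading term z^2: no divisor's leading term divides it; move z^2 to the remainder.
  leading term x: no divisor's leading term divides it; move x to the remainder.
  leading term 1: no divisor's leading term divides it; move 1 to the remainder.
  remainder xy + xz + z^2 + x + 1 ≠ 0; add g_4 = xy + xz + z^2 + x + 1 to the basis.

S(f_1,g_4): lcm = xyz^2. S = xz^3 + z^4 + xz^2 + xz + z^2 + x.
  leading term xz^3: no divisor's leading term divides it; move xz^3 to the remainder.
  leading term z^4: no divisor's leading term divides it; move z^4 to the remainder.
  leading term xz^2: no divisor's leading term divides it; move xz^2 to the remainder.
  leading term xz: no divisor's leading term divides it; move xz to the remainder.
  leading term z^2: no divisor's leading term divides it; move z^2 to the remainder.
  leading term x: no divisor's leading term divides it; move x to the remainder.
  remainder xz^3 + z^4 + xz^2 + xz + z^2 + x ≠ 0; add g_5 = xz^3 + z^4 + xz^2 + xz + z^2 + x to the basis.

S(g_3,g_4): lcm = xyz. S = xz^2 + z^3 + xy + xz + 1.
  leading term xz^2: no divisor's leading term divides it; move xz^2 to the remainder.
  leading term z^3: no divisor's leading term divides it; move z^3 to the remainder.
  leading term xy: subtract (1)·g_4 from xy + xz + 1 → z^2 + x
  leading term z^2: no divisor's leading term divides it; move z^2 to the remainder.
  leading term x: no divisor's leading term divides it; move x to the remainder.
  remainder xz^2 + z^3 + z^2 + x ≠ 0; add g_6 = xz^2 + z^3 + z^2 + x to the basis.

The other S-polynomials (S(f_2,g_3), S(f_2,g_4), S(f_1,g_5), S(f_2,g_5), S(g_3,g_5), S(g_4,g_5), S(f_1,g_6), S(f_2,g_6), S(g_3,g_6), S(g_4,g_6), S(g_5,g_6)) all reduce to 0 modulo the current basis, so we have a Gröbner basis.
Inter-reduce: drop elements whose leading term is divisible by another's, tail-reduce, and make monic.

G = {xz^2 + z^3 + z^2 + x, yz^2 + z + 1, xy + xz + z^2 + x + 1}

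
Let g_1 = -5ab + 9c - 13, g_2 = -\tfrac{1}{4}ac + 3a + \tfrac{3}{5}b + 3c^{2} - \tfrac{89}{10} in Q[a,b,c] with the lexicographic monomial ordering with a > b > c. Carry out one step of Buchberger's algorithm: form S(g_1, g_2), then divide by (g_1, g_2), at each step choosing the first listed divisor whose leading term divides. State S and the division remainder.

lcm(LM(g_1), LM(g_2)) = abc.
S = (lcm/LT(g_1))·g_1 − (lcm/LT(g_2))·g_2 = 12ab + \tfrac{12}{5}b^{2} + 12bc^{2} - \tfrac{178}{5}b - \tfrac{9}{5}c^{2} + \tfrac{13}{5}c.
Reduce S modulo (g_1, g_2) in that order:
  leading term ab: subtract (-\tfrac{12}{5})·g_1 from 12ab + \tfrac{12}{5}b^{2} + 12bc^{2} - \tfrac{178}{5}b - \tfrac{9}{5}c^{2} + \tfrac{13}{5}c → \tfrac{12}{5}b^{2} + 12bc^{2} - \tfrac{178}{5}b - \tfrac{9}{5}c^{2} + \tfrac{121}{5}c - \tfrac{156}{5}
  leading term b^{2}: no divisor's leading term divides it; move \tfrac{12}{5}b^{2} to the remainder.
  leading term bc^{2}: no divisor's leading term divides it; move 12bc^{2} to the remainder.
  leading term b: no divisor's leading term divides it; move -\tfrac{178}{5}b to the remainder.
  leading term c^{2}: no divisor's leading term divides it; move -\tfrac{9}{5}c^{2} to the remainder.
  leading term c: no divisor's leading term divides it; move \tfrac{121}{5}c to the remainder.
  leading term 1: no divisor's leading term divides it; move -\tfrac{156}{5} to the remainder.
The remainder \tfrac{12}{5}b^{2} + 12bc^{2} - \tfrac{178}{5}b - \tfrac{9}{5}c^{2} + \tfrac{121}{5}c - \tfrac{156}{5} is nonzero, so it would be added as the next basis element.
An S-polynomial is built so that the two leading terms cancel; whether anything survives reduction is exactly the Gröbner-basis criterion.

S(g_1, g_2) = 12ab + \tfrac{12}{5}b^{2} + 12bc^{2} - \tfrac{178}{5}b - \tfrac{9}{5}c^{2} + \tfrac{13}{5}c; remainder on division = \tfrac{12}{5}b^{2} + 12bc^{2} - \tfrac{178}{5}b - \tfrac{9}{5}c^{2} + \tfrac{121}{5}c - \tfrac{156}{5}.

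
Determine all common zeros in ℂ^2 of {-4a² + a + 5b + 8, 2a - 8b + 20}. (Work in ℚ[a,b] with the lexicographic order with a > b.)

Compute a lex Gröbner basis by Buchberger's algorithm.
f_1 = -4a² + a + 5b + 8, LT = a².
f_2 = 2a - 8b + 20, LT = a.

S(f_1,f_2): lcm = a². S = 4ab - 41/4a - 5/4b - 2.
  reduce S modulo (f_1, f_2):
  remainder 16b² - 329/4b + 201/2 ≠ 0; add h_3 = 16b² - 329/4b + 201/2 to the basis.

The other S-polynomials (S(f_1,h_3), S(f_2,h_3)) all reduce to 0 modulo the current basis, so we have a Gröbner basis.
Inter-reduce: drop elements whose leading term is divisible by another's, tail-reduce, and make monic.
Reduced Gröbner basis: {a - 4b + 10, b² - 329/64b + 201/32}.

The lex basis is triangular: the last element involves only b. Solving b² - 329/64b + 201/32 = 0 gives b ∈ {2, 201/64}; substituting each value into the earlier elements determines the remaining variables.
  b = 2: the earlier basis element becomes a + 2 = 0, giving a = -2 — point (-2, 2).
  b = 201/64: the earlier basis element becomes a - 41/16 = 0, giving a = 41/16 — point (41/16, 201/64).

{(-2, 2), (41/16, 201/64)}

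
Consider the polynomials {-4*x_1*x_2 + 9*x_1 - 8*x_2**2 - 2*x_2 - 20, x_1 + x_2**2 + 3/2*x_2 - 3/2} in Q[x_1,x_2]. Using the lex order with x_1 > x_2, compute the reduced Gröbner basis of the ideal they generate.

G = {x_1 + x_2**2 + 3/2*x_2 - 3/2, x_2**3 - 11/4*x_2**2 - 43/8*x_2 - 13/8}

f_1 = -4*x_1*x_2 + 9*x_1 - 8*x_2**2 - 2*x_2 - 20, LT = x_1*x_2.
f_2 = x_1 + x_2**2 + 3/2*x_2 - 3/2, LT = x_1.

S(f_1,f_2): lcm = x_1*x_2. S = -9/4*x_1 - x_2**3 + 1/2*x_2**2 + 2*x_2 + 5.
  leading term x_1: subtract (-9/4)·f_2 from -9/4*x_1 - x_2**3 + 1/2*x_2**2 + 2*x_2 + 5 → -x_2**3 + 11/4*x_2**2 + 43/8*x_2 + 13/8
  leading term x_2**3: no divisor's leading term divides it; move -x_2**3 to the remainder.
  leading term x_2**2: no divisor's leading term divides it; move 11/4*x_2**2 to the remainder.
  leading term x_2: no divisor's leading term divides it; move 43/8*x_2 to the remainder.
  leading term 1: no divisor's leading term divides it; move 13/8 to the remainder.
  remainder -x_2**3 + 11/4*x_2**2 + 43/8*x_2 + 13/8 ≠ 0; add g_3 = -x_2**3 + 11/4*x_2**2 + 43/8*x_2 + 13/8 to the basis.

The other S-polynomials (S(f_1,g_3), S(f_2,g_3)) all reduce to 0 modulo the current basis, so we have a Gröbner basis.
Inter-reduce: drop elements whose leading term is divisible by another's, tail-reduce, and make monic.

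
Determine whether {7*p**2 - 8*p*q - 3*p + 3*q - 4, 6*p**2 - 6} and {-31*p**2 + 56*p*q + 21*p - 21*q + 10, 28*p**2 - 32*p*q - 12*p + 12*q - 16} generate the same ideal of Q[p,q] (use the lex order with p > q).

Yes, the ideals are equal.

Equality of ideals is decidable: compute both reduced Gröbner bases (unique for the ordering) and check whether they agree.
Buchberger on the first generating set:
f_1 = 7*p**2 - 8*p*q - 3*p + 3*q - 4, LT = p**2.
f_2 = 6*p**2 - 6, LT = p**2.

S(f_1,f_2): lcm = p**2. S = -8/7*p*q - 3/7*p + 3/7*q + 3/7.
  leading term p*q: no divisor's leading term divides it; move -8/7*p*q to the remainder.
  leading term p: no divisor's leading term divides it; move -3/7*p to the remainder.
  leading term q: no divisor's leading term divides it; move 3/7*q to the remainder.
  leading term 1: no divisor's leading term divides it; move 3/7 to the remainder.
  remainder -8/7*p*q - 3/7*p + 3/7*q + 3/7 ≠ 0; add g_3 = -8/7*p*q - 3/7*p + 3/7*q + 3/7 to the basis.

S(f_1,g_3): lcm = p**2*q. S = -3/8*p**2 - 8/7*p*q**2 - 3/56*p*q + 3/8*p + 3/7*q**2 - 4/7*q.
  leading term p**2: subtract (-3/56)·f_1 from -3/8*p**2 - 8/7*p*q**2 - 3/56*p*q + 3/8*p + 3/7*q**2 - 4/7*q → -8/7*p*q**2 - 27/56*p*q + 3/14*p + 3/7*q**2 - 23/56*q - 3/14
  leading term p*q**2: subtract (q)·g_3 from -8/7*p*q**2 - 27/56*p*q + 3/14*p + 3/7*q**2 - 23/56*q - 3/14 → -3/56*p*q + 3/14*p - 47/56*q - 3/14
  leading term p*q: subtract (3/64)·g_3 from -3/56*p*q + 3/14*p - 47/56*q - 3/14 → 15/64*p - 55/64*q - 15/64
  leading term p: no divisor's leading term divides it; move 15/64*p to the remainder.
  leading term q: no divisor's leading term divides it; move -55/64*q to the remainder.
  leading term 1: no divisor's leading term divides it; move -15/64 to the remainder.
  remainder 15/64*p - 55/64*q - 15/64 ≠ 0; add g_4 = 15/64*p - 55/64*q - 15/64 to the basis.

S(g_3,g_4): lcm = p*q. S = 3/8*p + 11/3*q**2 + 5/8*q - 3/8.
  leading term p: subtract (8/5)·g_4 from 3/8*p + 11/3*q**2 + 5/8*q - 3/8 → 11/3*q**2 + 2*q
  leading term q**2: no divisor's leading term divides it; move 11/3*q**2 to the remainder.
  leading term q: no divisor's leading term divides it; move 2*q to the remainder.
  remainder 11/3*q**2 + 2*q ≠ 0; add g_5 = 11/3*q**2 + 2*q to the basis.

The other S-polynomials (S(f_2,g_3), S(f_1,g_4), S(f_2,g_4), S(f_1,g_5), S(f_2,g_5), S(g_3,g_5), S(g_4,g_5)) all reduce to 0 modulo the current basis, so we have a Gröbner basis.
Inter-reduce: drop elements whose leading term is divisible by another's, tail-reduce, and make monic.
Reduced Gröbner basis: {p - 11/3*q - 1, q**2 + 6/11*q}.

Buchberger on the second generating set:
h_1 = -31*p**2 + 56*p*q + 21*p - 21*q + 10, LT = p**2.
h_2 = 28*p**2 - 32*p*q - 12*p + 12*q - 16, LT = p**2.

S(h_1,h_2): lcm = p**2. S = -144/217*p*q - 54/217*p + 54/217*q + 54/217.
  leading term p*q: no divisor's leading term divides it; move -144/217*p*q to the remainder.
  leading term p: no divisor's leading term divides it; move -54/217*p to the remainder.
  leading term q: no divisor's leading term divides it; move 54/217*q to the remainder.
  leading term 1: no divisor's leading term divides it; move 54/217 to the remainder.
  remainder -144/217*p*q - 54/217*p + 54/217*q + 54/217 ≠ 0; add k_3 = -144/217*p*q - 54/217*p + 54/217*q + 54/217 to the basis.

S(h_1,k_3): lcm = p**2*q. S = -3/8*p**2 - 56/31*p*q**2 - 75/248*p*q + 3/8*p + 21/31*q**2 - 10/31*q.
  leading term p**2: subtract (3/248)·h_1 from -3/8*p**2 - 56/31*p*q**2 - 75/248*p*q + 3/8*p + 21/31*q**2 - 10/31*q → -56/31*p*q**2 - 243/248*p*q + 15/124*p + 21/31*q**2 - 17/248*q - 15/124
  leading term p*q**2: subtract (49/18*q)·k_3 from -56/31*p*q**2 - 243/248*p*q + 15/124*p + 21/31*q**2 - 17/248*q - 15/124 → -75/248*p*q + 15/124*p - 185/248*q - 15/124
  leading term p*q: subtract (175/384)·k_3 from -75/248*p*q + 15/124*p - 185/248*q - 15/124 → 15/64*p - 55/64*q - 15/64
  leading term p: no divisor's leading term divides it; move 15/64*p to the remainder.
  leading term q: no divisor's leading term divides it; move -55/64*q to the remainder.
  leading term 1: no divisor's leading term divides it; move -15/64 to the remainder.
  remainder 15/64*p - 55/64*q - 15/64 ≠ 0; add k_4 = 15/64*p - 55/64*q - 15/64 to the basis.

S(k_3,k_4): lcm = p*q. S = 3/8*p + 11/3*q**2 + 5/8*q - 3/8.
  leading term p: subtract (8/5)·k_4 from 3/8*p + 11/3*q**2 + 5/8*q - 3/8 → 11/3*q**2 + 2*q
  leading term q**2: no divisor's leading term divides it; move 11/3*q**2 to the remainder.
  leading term q: no divisor's leading term divides it; move 2*q to the remainder.
  remainder 11/3*q**2 + 2*q ≠ 0; add k_5 = 11/3*q**2 + 2*q to the basis.

The other S-polynomials (S(h_2,k_3), S(h_1,k_4), S(h_2,k_4), S(h_1,k_5), S(h_2,k_5), S(k_3,k_5), S(k_4,k_5)) all reduce to 0 modulo the current basis, so we have a Gröbner basis.
Inter-reduce: drop elements whose leading term is divisible by another's, tail-reduce, and make monic.
Reduced Gröbner basis: {p - 11/3*q - 1, q**2 + 6/11*q}.

The two bases agree; hence the ideals are identical.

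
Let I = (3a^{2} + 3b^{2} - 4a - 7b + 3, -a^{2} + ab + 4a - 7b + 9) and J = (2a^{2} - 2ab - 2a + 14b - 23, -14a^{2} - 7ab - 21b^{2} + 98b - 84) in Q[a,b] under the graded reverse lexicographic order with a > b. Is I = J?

Equality of ideals is decidable: compute both reduced Gröbner bases (unique for the ordering) and check whether they agree.
Buchberger on the first generating set:
f_1 = 3a^{2} + 3b^{2} - 4a - 7b + 3, LT = a^{2}.
f_2 = -a^{2} + ab + 4a - 7b + 9, LT = a^{2}.

S(f_1,f_2): lcm = a^{2}. S = ab + b^{2} + \tfrac{8}{3}a - \tfrac{28}{3}b + 10.
  leading term ab: no divisor's leading term divides it; move ab to the remainder.
  leading term b^{2}: no divisor's leading term divides it; move b^{2} to the remainder.
  leading term a: no divisor's leading term divides it; move \tfrac{8}{3}a to the remainder.
  leading term b: no divisor's leading term divides it; move -\tfrac{28}{3}b to the remainder.
  leading term 1: no divisor's leading term divides it; move 10 to the remainder.
  remainder ab + b^{2} + \tfrac{8}{3}a - \tfrac{28}{3}b + 10 ≠ 0; add g_3 = ab + b^{2} + \tfrac{8}{3}a - \tfrac{28}{3}b + 10 to the basis.

S(f_1,g_3): lcm = a^{2}b. S = -ab^{2} + b^{3} - \tfrac{8}{3}a^{2} + 8ab - \tfrac{7}{3}b^{2} - 10a + b.
  leading term ab^{2}: subtract (-b)·g_3 from -ab^{2} + b^{3} - \tfrac{8}{3}a^{2} + 8ab - \tfrac{7}{3}b^{2} - 10a + b → 2b^{3} - \tfrac{8}{3}a^{2} + \tfrac{32}{3}ab - \tfrac{35}{3}b^{2} - 10a + 11b
  leading term b^{3}: no divisor's leading term divides it; move 2b^{3} to the remainder.
  leading term a^{2}: subtract (-\tfrac{8}{9})·f_1 from -\tfrac{8}{3}a^{2} + \tfrac{32}{3}ab - \tfrac{35}{3}b^{2} - 10a + 11b → \tfrac{32}{3}ab - 9b^{2} - \tfrac{122}{9}a + \tfrac{43}{9}b + \tfrac{8}{3}
  leading term ab: subtract (\tfrac{32}{3})·g_3 from \tfrac{32}{3}ab - 9b^{2} - \tfrac{122}{9}a + \tfrac{43}{9}b + \tfrac{8}{3} → -\tfrac{59}{3}b^{2} - 42a + \tfrac{313}{3}b - 104
  leading term b^{2}: no divisor's leading term divides it; move -\tfrac{59}{3}b^{2} to the remainder.
  leading term a: no divisor's leading term divides it; move -42a to the remainder.
  leading term b: no divisor's leading term divides it; move \tfrac{313}{3}b to the remainder.
  leading term 1: no divisor's leading term divides it; move -104 to the remainder.
  remainder 2b^{3} - \tfrac{59}{3}b^{2} - 42a + \tfrac{313}{3}b - 104 ≠ 0; add g_4 = 2b^{3} - \tfrac{59}{3}b^{2} - 42a + \tfrac{313}{3}b - 104 to the basis.

The other S-polynomials (S(f_2,g_3), S(f_1,g_4), S(f_2,g_4), S(g_3,g_4)) all reduce to 0 modulo the current basis, so we have a Gröbner basis.
Inter-reduce: drop elements whose leading term is divisible by another's, tail-reduce, and make monic.
Reduced Gröbner basis: {b^{3} - \tfrac{59}{6}b^{2} - 21a + \tfrac{313}{6}b - 52, a^{2} + b^{2} - \tfrac{4}{3}a - \tfrac{7}{3}b + 1, ab + b^{2} + \tfrac{8}{3}a - \tfrac{28}{3}b + 10}.

Buchberger on the second generating set:
h_1 = 2a^{2} - 2ab - 2a + 14b - 23, LT = a^{2}.
h_2 = -14a^{2} - 7ab - 21b^{2} + 98b - 84, LT = a^{2}.

S(h_1,h_2): lcm = a^{2}. S = -\tfrac{3}{2}ab - \tfrac{3}{2}b^{2} - a + 14b - \tfrac{35}{2}.
  leading term ab: no divisor's leading term divides it; move -\tfrac{3}{2}ab to the remainder.
  leading term b^{2}: no divisor's leading term divides it; move -\tfrac{3}{2}b^{2} to the remainder.
  leading term a: no divisor's leading term divides it; move -a to the remainder.
  leading term b: no divisor's leading term divides it; move 14b to the remainder.
  leading term 1: no divisor's leading term divides it; move -\tfrac{35}{2} to the remainder.
  remainder -\tfrac{3}{2}ab - \tfrac{3}{2}b^{2} - a + 14b - \tfrac{35}{2} ≠ 0; add k_3 = -\tfrac{3}{2}ab - \tfrac{3}{2}b^{2} - a + 14b - \tfrac{35}{2} to the basis.

S(h_1,k_3): lcm = a^{2}b. S = -2ab^{2} - \tfrac{2}{3}a^{2} + \tfrac{25}{3}ab + 7b^{2} - \tfrac{35}{3}a - \tfrac{23}{2}b.
  leading term ab^{2}: subtract (\tfrac{4}{3}b)·k_3 from -2ab^{2} - \tfrac{2}{3}a^{2} + \tfrac{25}{3}ab + 7b^{2} - \tfrac{35}{3}a - \tfrac{23}{2}b → 2b^{3} - \tfrac{2}{3}a^{2} + \tfrac{29}{3}ab - \tfrac{35}{3}b^{2} - \tfrac{35}{3}a + \tfrac{71}{6}b
  leading term b^{3}: no divisor's leading term divides it; move 2b^{3} to the remainder.
  leading term a^{2}: subtract (-\tfrac{1}{3})·h_1 from -\tfrac{2}{3}a^{2} + \tfrac{29}{3}ab - \tfrac{35}{3}b^{2} - \tfrac{35}{3}a + \tfrac{71}{6}b → 9ab - \tfrac{35}{3}b^{2} - \tfrac{37}{3}a + \tfrac{33}{2}b - \tfrac{23}{3}
  leading term ab: subtract (-6)·k_3 from 9ab - \tfrac{35}{3}b^{2} - \tfrac{37}{3}a + \tfrac{33}{2}b - \tfrac{23}{3} → -\tfrac{62}{3}b^{2} - \tfrac{55}{3}a + \tfrac{201}{2}b - \tfrac{338}{3}
  leading term b^{2}: no divisor's leading term divides it; move -\tfrac{62}{3}b^{2} to the remainder.
  leading term a: no divisor's leading term divides it; move -\tfrac{55}{3}a to the remainder.
  leading term b: no divisor's leading term divides it; move \tfrac{201}{2}b to the remainder.
  leading term 1: no divisor's leading term divides it; move -\tfrac{338}{3} to the remainder.
  remainder 2b^{3} - \tfrac{62}{3}b^{2} - \tfrac{55}{3}a + \tfrac{201}{2}b - \tfrac{338}{3} ≠ 0; add k_4 = 2b^{3} - \tfrac{62}{3}b^{2} - \tfrac{55}{3}a + \tfrac{201}{2}b - \tfrac{338}{3} to the basis.

The other S-polynomials (S(h_2,k_3), S(h_1,k_4), S(h_2,k_4), S(k_3,k_4)) all reduce to 0 modulo the current basis, so we have a Gröbner basis.
Inter-reduce: drop elements whose leading term is divisible by another's, tail-reduce, and make monic.
Reduced Gröbner basis: {b^{3} - \tfrac{31}{3}b^{2} - \tfrac{55}{6}a + \tfrac{201}{4}b - \tfrac{169}{3}, a^{2} + b^{2} - \tfrac{1}{3}a - \tfrac{7}{3}b + \tfrac{1}{6}, ab + b^{2} + \tfrac{2}{3}a - \tfrac{28}{3}b + \tfrac{35}{3}}.

These differ, so the ideals are not equal.

No, the ideals differ.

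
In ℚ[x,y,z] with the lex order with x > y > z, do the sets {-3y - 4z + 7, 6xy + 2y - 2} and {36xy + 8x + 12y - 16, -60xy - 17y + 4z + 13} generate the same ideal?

No, the ideals differ.

Two ideals are equal iff their reduced Gröbner bases coincide (the reduced basis is unique for a fixed ordering).
Buchberger on the first generating set:
f_1 = -3y - 4z + 7, LT = y.
f_2 = 6xy + 2y - 2, LT = xy.

S(f_1,f_2): lcm = xy. S = 4/3xz - 7/3x - ⅓y + ⅓.
  leading term xz: no divisor's leading term divides it; move 4/3xz to the remainder.
  leading term x: no divisor's leading term divides it; move -7/3x to the remainder.
  leading term y: subtract (1/9)·f_1 from -⅓y + ⅓ → 4/9z - 4/9
  leading term z: no divisor's leading term divides it; move 4/9z to the remainder.
  leading term 1: no divisor's leading term divides it; move -4/9 to the remainder.
  remainder 4/3xz - 7/3x + 4/9z - 4/9 ≠ 0; add g_3 = 4/3xz - 7/3x + 4/9z - 4/9 to the basis.

The other S-polynomials (S(f_1,g_3), S(f_2,g_3)) all reduce to 0 modulo the current basis, so we have a Gröbner basis.
Inter-reduce: drop elements whose leading term is divisible by another's, tail-reduce, and make monic.
Reduced Gröbner basis: {xz - 7/4x + ⅓z - ⅓, y + 4/3z - 7/3}.

Buchberger on the second generating set:
h_1 = 36xy + 8x + 12y - 16, LT = xy.
h_2 = -60xy - 17y + 4z + 13, LT = xy.

S(h_1,h_2): lcm = xy. S = 2/9x + 1/20y + 1/15z - 41/180.
  leading term x: no divisor's leading term divides it; move 2/9x to the remainder.
  leading term y: no divisor's leading term divides it; move 1/20y to the remainder.
  leading term z: no divisor's leading term divides it; move 1/15z to the remainder.
  leading term 1: no divisor's leading term divides it; move -41/180 to the remainder.
  remainder 2/9x + 1/20y + 1/15z - 41/180 ≠ 0; add k_3 = 2/9x + 1/20y + 1/15z - 41/180 to the basis.

S(h_1,k_3): lcm = xy. S = 2/9x - 9/40y² - 3/10yz + 163/120y - 4/9.
  leading term x: subtract (1)·k_3 from 2/9x - 9/40y² - 3/10yz + 163/120y - 4/9 → -9/40y² - 3/10yz + 157/120y - 1/15z - 13/60
  leading term y²: no divisor's leading term divides it; move -9/40y² to the remainder.
  leading term yz: no divisor's leading term divides it; move -3/10yz to the remainder.
  leading term y: no divisor's leading term divides it; move 157/120y to the remainder.
  leading term z: no divisor's leading term divides it; move -1/15z to the remainder.
  leading term 1: no divisor's leading term divides it; move -13/60 to the remainder.
  remainder -9/40y² - 3/10yz + 157/120y - 1/15z - 13/60 ≠ 0; add k_4 = -9/40y² - 3/10yz + 157/120y - 1/15z - 13/60 to the basis.

The other S-polynomials (S(h_2,k_3), S(h_1,k_4), S(h_2,k_4), S(k_3,k_4)) all reduce to 0 modulo the current basis, so we have a Gröbner basis.
Inter-reduce: drop elements whose leading term is divisible by another's, tail-reduce, and make monic.
Reduced Gröbner basis: {x + 9/40y + 3/10z - 41/40, y² + 4/3yz - 157/27y + 8/27z + 26/27}.

The bases are distinct; the ideals are different.
The choice of monomial ordering does not affect the verdict — as long as both bases are computed under the same ordering, their equality decides ideal equality.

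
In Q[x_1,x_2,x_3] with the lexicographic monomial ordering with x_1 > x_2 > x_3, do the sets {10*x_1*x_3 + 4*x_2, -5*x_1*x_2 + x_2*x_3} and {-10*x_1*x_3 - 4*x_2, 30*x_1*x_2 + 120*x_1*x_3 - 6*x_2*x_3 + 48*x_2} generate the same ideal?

Yes, the ideals are equal.

Since reduced Gröbner bases are canonical representatives of ideals under a given ordering, it suffices to compute and compare them.
Buchberger on the first generating set:
f_1 = 10*x_1*x_3 + 4*x_2, LT = x_1*x_3.
f_2 = -5*x_1*x_2 + x_2*x_3, LT = x_1*x_2.

S(f_1,f_2): lcm = x_1*x_2*x_3. S = 2/5*x_2**2 + 1/5*x_2*x_3**2.
  leading term x_2**2: no divisor's leading term divides it; move 2/5*x_2**2 to the remainder.
  leading term x_2*x_3**2: no divisor's leading term divides it; move 1/5*x_2*x_3**2 to the remainder.
  remainder 2/5*x_2**2 + 1/5*x_2*x_3**2 ≠ 0; add g_3 = 2/5*x_2**2 + 1/5*x_2*x_3**2 to the basis.

The other S-polynomials (S(f_1,g_3), S(f_2,g_3)) all reduce to 0 modulo the current basis, so we have a Gröbner basis.
Inter-reduce: drop elements whose leading term is divisible by another's, tail-reduce, and make monic.
Reduced Gröbner basis: {x_1*x_2 - 1/5*x_2*x_3, x_1*x_3 + 2/5*x_2, x_2**2 + 1/2*x_2*x_3**2}.

Buchberger on the second generating set:
h_1 = -10*x_1*x_3 - 4*x_2, LT = x_1*x_3.
h_2 = 30*x_1*x_2 + 120*x_1*x_3 - 6*x_2*x_3 + 48*x_2, LT = x_1*x_2.

S(h_1,h_2): lcm = x_1*x_2*x_3. S = -4*x_1*x_3**2 + 2/5*x_2**2 + 1/5*x_2*x_3**2 - 8/5*x_2*x_3.
  leading term x_1*x_3**2: subtract (2/5*x_3)·h_1 from -4*x_1*x_3**2 + 2/5*x_2**2 + 1/5*x_2*x_3**2 - 8/5*x_2*x_3 → 2/5*x_2**2 + 1/5*x_2*x_3**2
  leading term x_2**2: no divisor's leading term divides it; move 2/5*x_2**2 to the remainder.
  leading term x_2*x_3**2: no divisor's leading term divides it; move 1/5*x_2*x_3**2 to the remainder.
  remainder 2/5*x_2**2 + 1/5*x_2*x_3**2 ≠ 0; add k_3 = 2/5*x_2**2 + 1/5*x_2*x_3**2 to the basis.

The other S-polynomials (S(h_1,k_3), S(h_2,k_3)) all reduce to 0 modulo the current basis, so we have a Gröbner basis.
Inter-reduce: drop elements whose leading term is divisible by another's, tail-reduce, and make monic.
Reduced Gröbner basis: {x_1*x_2 - 1/5*x_2*x_3, x_1*x_3 + 2/5*x_2, x_2**2 + 1/2*x_2*x_3**2}.

Same reduced basis, so the two generating sets span the same ideal.
The choice of monomial ordering does not affect the verdict — as long as both bases are computed under the same ordering, their equality decides ideal equality.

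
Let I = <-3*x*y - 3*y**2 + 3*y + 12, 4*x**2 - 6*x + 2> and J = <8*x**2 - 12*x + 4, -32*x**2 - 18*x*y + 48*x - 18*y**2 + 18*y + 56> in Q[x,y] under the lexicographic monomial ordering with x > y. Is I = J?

Equality of ideals is decidable: compute both reduced Gröbner bases (unique for the ordering) and check whether they agree.
Buchberger on the first generating set:
f_1 = -3*x*y - 3*y**2 + 3*y + 12, LT = x*y.
f_2 = 4*x**2 - 6*x + 2, LT = x**2.

S(f_1,f_2): lcm = x**2*y. S = x*y**2 + 1/2*x*y - 4*x - 1/2*y.
  leading term x*y**2: subtract (-1/3*y)·f_1 from x*y**2 + 1/2*x*y - 4*x - 1/2*y → 1/2*x*y - 4*x - y**3 + y**2 + 7/2*y
  leading term x*y: subtract (-1/6)·f_1 from 1/2*x*y - 4*x - y**3 + y**2 + 7/2*y → -4*x - y**3 + 1/2*y**2 + 4*y + 2
  leading term x: no divisor's leading term divides it; move -4*x to the remainder.
  leading term y**3: no divisor's leading term divides it; move -y**3 to the remainder.
  leading term y**2: no divisor's leading term divides it; move 1/2*y**2 to the remainder.
  leading term y: no divisor's leading term divides it; move 4*y to the remainder.
  leading term 1: no divisor's leading term divides it; move 2 to the remainder.
  remainder -4*x - y**3 + 1/2*y**2 + 4*y + 2 ≠ 0; add g_3 = -4*x - y**3 + 1/2*y**2 + 4*y + 2 to the basis.

S(f_1,g_3): lcm = x*y. S = -1/4*y**4 + 1/8*y**3 + 2*y**2 - 1/2*y - 4.
  leading term y**4: no divisor's leading term divides it; move -1/4*y**4 to the remainder.
  leading term y**3: no divisor's leading term divides it; move 1/8*y**3 to the remainder.
  leading term y**2: no divisor's leading term divides it; move 2*y**2 to the remainder.
  leading term y: no divisor's leading term divides it; move -1/2*y to the remainder.
  leading term 1: no divisor's leading term divides it; move -4 to the remainder.
  remainder -1/4*y**4 + 1/8*y**3 + 2*y**2 - 1/2*y - 4 ≠ 0; add g_4 = -1/4*y**4 + 1/8*y**3 + 2*y**2 - 1/2*y - 4 to the basis.

The other S-polynomials (S(f_2,g_3), S(f_1,g_4), S(f_2,g_4), S(g_3,g_4)) all reduce to 0 modulo the current basis, so we have a Gröbner basis.
Inter-reduce: drop elements whose leading term is divisible by another's, tail-reduce, and make monic.
Reduced Gröbner basis: {x + 1/4*y**3 - 1/8*y**2 - y - 1/2, y**4 - 1/2*y**3 - 8*y**2 + 2*y + 16}.

Buchberger on the second generating set:
h_1 = 8*x**2 - 12*x + 4, LT = x**2.
h_2 = -32*x**2 - 18*x*y + 48*x - 18*y**2 + 18*y + 56, LT = x**2.

S(h_1,h_2): lcm = x**2. S = -9/16*x*y - 9/16*y**2 + 9/16*y + 9/4.
  leading term x*y: no divisor's leading term divides it; move -9/16*x*y to the remainder.
  leading term y**2: no divisor's leading term divides it; move -9/16*y**2 to the remainder.
  leading term y: no divisor's leading term divides it; move 9/16*y to the remainder.
  leading term 1: no divisor's leading term divides it; move 9/4 to the remainder.
  remainder -9/16*x*y - 9/16*y**2 + 9/16*y + 9/4 ≠ 0; add k_3 = -9/16*x*y - 9/16*y**2 + 9/16*y + 9/4 to the basis.

S(h_1,k_3): lcm = x**2*y. S = -x*y**2 - 1/2*x*y + 4*x + 1/2*y.
  leading term x*y**2: subtract (16/9*y)·k_3 from -x*y**2 - 1/2*x*y + 4*x + 1/2*y → -1/2*x*y + 4*x + y**3 - y**2 - 7/2*y
  leading term x*y: subtract (8/9)·k_3 from -1/2*x*y + 4*x + y**3 - y**2 - 7/2*y → 4*x + y**3 - 1/2*y**2 - 4*y - 2
  leading term x: no divisor's leading term divides it; move 4*x to the remainder.
  leading term y**3: no divisor's leading term divides it; move y**3 to the remainder.
  leading term y**2: no divisor's leading term divides it; move -1/2*y**2 to the remainder.
  leading term y: no divisor's leading term divides it; move -4*y to the remainder.
  leading term 1: no divisor's leading term divides it; move -2 to the remainder.
  remainder 4*x + y**3 - 1/2*y**2 - 4*y - 2 ≠ 0; add k_4 = 4*x + y**3 - 1/2*y**2 - 4*y - 2 to the basis.

S(h_1,k_4): lcm = x**2. S = -1/4*x*y**3 + 1/8*x*y**2 + x*y - x + 1/2.
  leading term x*y**3: subtract (4/9*y**2)·k_3 from -1/4*x*y**3 + 1/8*x*y**2 + x*y - x + 1/2 → 1/8*x*y**2 + x*y - x + 1/4*y**4 - 1/4*y**3 - y**2 + 1/2
  leading term x*y**2: subtract (-2/9*y)·k_3 from 1/8*x*y**2 + x*y - x + 1/4*y**4 - 1/4*y**3 - y**2 + 1/2 → x*y - x + 1/4*y**4 - 3/8*y**3 - 7/8*y**2 + 1/2*y + 1/2
  leading term x*y: subtract (-16/9)·k_3 from x*y - x + 1/4*y**4 - 3/8*y**3 - 7/8*y**2 + 1/2*y + 1/2 → -x + 1/4*y**4 - 3/8*y**3 - 15/8*y**2 + 3/2*y + 9/2
  leading term x: subtract (-1/4)·k_4 from -x + 1/4*y**4 - 3/8*y**3 - 15/8*y**2 + 3/2*y + 9/2 → 1/4*y**4 - 1/8*y**3 - 2*y**2 + 1/2*y + 4
  leading term y**4: no divisor's leading term divides it; move 1/4*y**4 to the remainder.
  leading term y**3: no divisor's leading term divides it; move -1/8*y**3 to the remainder.
  leading term y**2: no divisor's leading term divides it; move -2*y**2 to the remainder.
  leading term y: no divisor's leading term divides it; move 1/2*y to the remainder.
  leading term 1: no divisor's leading term divides it; move 4 to the remainder.
  remainder 1/4*y**4 - 1/8*y**3 - 2*y**2 + 1/2*y + 4 ≠ 0; add k_5 = 1/4*y**4 - 1/8*y**3 - 2*y**2 + 1/2*y + 4 to the basis.

The other S-polynomials (S(h_2,k_3), S(h_2,k_4), S(k_3,k_4), S(h_1,k_5), S(h_2,k_5), S(k_3,k_5), S(k_4,k_5)) all reduce to 0 modulo the current basis, so we have a Gröbner basis.
Inter-reduce: drop elements whose leading term is divisible by another's, tail-reduce, and make monic.
Reduced Gröbner basis: {x + 1/4*y**3 - 1/8*y**2 - y - 1/2, y**4 - 1/2*y**3 - 8*y**2 + 2*y + 16}.

The two bases agree; hence the ideals are identical.

Yes, the ideals are equal.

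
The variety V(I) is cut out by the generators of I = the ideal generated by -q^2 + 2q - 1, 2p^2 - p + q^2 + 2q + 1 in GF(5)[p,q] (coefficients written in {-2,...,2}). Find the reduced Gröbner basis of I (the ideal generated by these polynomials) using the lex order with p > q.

G = {p^2 + 2p + 2q, q^2 - 2q + 1}

This is the nonlinear analogue of row-reducing a linear system.

f_1 = -q^2 + 2q - 1, LT = q^2.
f_2 = 2p^2 - p + q^2 + 2q + 1, LT = p^2.

The S-polynomials (S(f_1,f_2)) all reduce to 0 modulo the current basis, so we have a Gröbner basis.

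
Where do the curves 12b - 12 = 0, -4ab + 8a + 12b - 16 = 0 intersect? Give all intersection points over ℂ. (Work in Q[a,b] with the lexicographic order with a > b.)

{(1, 1)}

Compute a lex Gröbner basis by Buchberger's algorithm.
f_1 = 12b - 12, LT = b.
f_2 = -4ab + 8a + 12b - 16, LT = ab.

S(f_1,f_2): lcm = ab. S = a + 3b - 4.
  reduce S modulo (f_1, f_2):
  remainder a - 1 ≠ 0; add h_3 = a - 1 to the basis.

The other S-polynomials (S(f_1,h_3), S(f_2,h_3)) all reduce to 0 modulo the current basis, so we have a Gröbner basis.
Inter-reduce: drop elements whose leading term is divisible by another's, tail-reduce, and make monic.
Reduced Gröbner basis: {a - 1, b - 1}.

The lex basis is triangular: the last element involves only b. Solving b - 1 = 0 gives b ∈ {1}; substituting each value into the earlier elements determines the remaining variables.
  b = 1: the earlier basis element becomes a - 1 = 0, giving a = 1 — point (1, 1).
A lex Gröbner basis triangularizes the system, enabling back-substitution.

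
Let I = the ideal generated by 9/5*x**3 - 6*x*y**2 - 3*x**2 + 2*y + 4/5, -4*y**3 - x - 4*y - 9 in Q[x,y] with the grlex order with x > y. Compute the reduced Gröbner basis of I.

G = {x**3 - 10/3*x*y**2 - 5/3*x**2 + 10/9*y + 4/9, y**3 + 1/4*x + y + 9/4}

f_1 = 9/5*x**3 - 6*x*y**2 - 3*x**2 + 2*y + 4/5, LT = x**3.
f_2 = -4*y**3 - x - 4*y - 9, LT = y**3.

The S-polynomials (S(f_1,f_2)) all reduce to 0 modulo the current basis, so we have a Gröbner basis.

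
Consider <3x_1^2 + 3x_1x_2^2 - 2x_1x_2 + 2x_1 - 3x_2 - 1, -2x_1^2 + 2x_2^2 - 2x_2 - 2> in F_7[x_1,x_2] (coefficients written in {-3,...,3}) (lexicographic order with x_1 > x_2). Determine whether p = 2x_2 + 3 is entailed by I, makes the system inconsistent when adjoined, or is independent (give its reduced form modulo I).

First compute the reduced Gröbner basis of I by Buchberger's algorithm.
f_1 = 3x_1^2 + 3x_1x_2^2 - 2x_1x_2 + 2x_1 - 3x_2 - 1, LT = x_1^2.
f_2 = -2x_1^2 + 2x_2^2 - 2x_2 - 2, LT = x_1^2.

S(f_1,f_2): lcm = x_1^2. S = x_1x_2^2 - 3x_1x_2 + 3x_1 + x_2^2 - 2x_2 + 1.
  reduce S modulo (f_1, f_2):
  remainder x_1x_2^2 - 3x_1x_2 + 3x_1 + x_2^2 - 2x_2 + 1 ≠ 0; add h_3 = x_1x_2^2 - 3x_1x_2 + 3x_1 + x_2^2 - 2x_2 + 1 to the basis.

S(f_1,h_3): lcm = x_1^2x_2^2. S = 3x_1^2x_2 - 3x_1^2 + x_1x_2^4 - 3x_1x_2^3 + 2x_1x_2^2 + 2x_1x_2 - x_1 - x_2^3 + 2x_2^2.
  reduce S modulo (f_1, f_2, h_3):
  remainder -x_1x_2 + 2x_1 - x_2^4 - 3x_2^3 + 3x_2^2 - 2x_2 - 3 ≠ 0; add h_4 = -x_1x_2 + 2x_1 - x_2^4 - 3x_2^3 + 3x_2^2 - 2x_2 - 3 to the basis.

S(h_3,h_4): lcm = x_1x_2^2. S = -x_1x_2 + 3x_1 - x_2^5 - 3x_2^4 + 3x_2^3 - x_2^2 + 2x_2 + 1.
  reduce S modulo (f_1, f_2, h_3, h_4):
  remainder x_1 - x_2^5 - 2x_2^4 - x_2^3 + 3x_2^2 - 3x_2 - 3 ≠ 0; add h_5 = x_1 - x_2^5 - 2x_2^4 - x_2^3 + 3x_2^2 - 3x_2 - 3 to the basis.

S(h_3,h_5): lcm = x_1x_2^2. S = -3x_1x_2 + 3x_1 + x_2^7 + 2x_2^6 + x_2^5 - 3x_2^4 + 3x_2^3 - 3x_2^2 - 2x_2 + 1.
  reduce S modulo (f_1, f_2, h_3, h_4, h_5):
  remainder x_2^7 + 2x_2^6 - 2x_2^5 + x_2^4 + 2x_2^3 - 3x_2^2 + 2x_2 + 1 ≠ 0; add h_6 = x_2^7 + 2x_2^6 - 2x_2^5 + x_2^4 + 2x_2^3 - 3x_2^2 + 2x_2 + 1 to the basis.

S(h_4,h_5): lcm = x_1x_2. S = -2x_1 + x_2^6 + 2x_2^5 + 2x_2^4 - 2x_2 + 3.
  reduce S modulo (f_1, f_2, h_3, h_4, h_5, h_6):
  remainder x_2^6 - 2x_2^4 - 2x_2^3 - x_2^2 - x_2 - 3 ≠ 0; add h_7 = x_2^6 - 2x_2^4 - 2x_2^3 - x_2^2 - x_2 - 3 to the basis.

The other S-polynomials (S(f_2,h_3), S(f_1,h_4), S(f_2,h_4), S(f_1,h_5), S(f_2,h_5), S(f_1,h_6), S(f_2,h_6), S(h_3,h_6), S(h_4,h_6), S(h_5,h_6), S(f_1,h_7), S(f_2,h_7), S(h_3,h_7), S(h_4,h_7), S(h_5,h_7), S(h_6,h_7)) all reduce to 0 modulo the current basis, so we have a Gröbner basis.
Inter-reduce: drop elements whose leading term is divisible by another's, tail-reduce, and make monic.
Reduced Gröbner basis: {x_1 - x_2^5 - 2x_2^4 - x_2^3 + 3x_2^2 - 3x_2 - 3, x_2^6 - 2x_2^4 - 2x_2^3 - x_2^2 - x_2 - 3}.
Label its elements g_1 = x_1 - x_2^5 - 2x_2^4 - x_2^3 + 3x_2^2 - 3x_2 - 3, g_2 = x_2^6 - 2x_2^4 - 2x_2^3 - x_2^2 - x_2 - 3.

Reduce p = 2x_2 + 3 modulo G:
  leading term x_2: no divisor's leading term divides it; move 2x_2 to the remainder.
  leading term 1: no divisor's leading term divides it; move 3 to the remainder.
  normal form = 2x_2 + 3.
The normal form is nonzero, so p ∉ I. Since p minus its normal form lies in I, I + (p) = I + (r) where r = 2x_2 + 3; decide whether this ideal is the whole ring.
Run Buchberger on G together with r (pairs among the g_i already reduce to 0 since G is a Gröbner basis):
g_1 = x_1 - x_2^5 - 2x_2^4 - x_2^3 + 3x_2^2 - 3x_2 - 3, LT = x_1.
g_2 = x_2^6 - 2x_2^4 - 2x_2^3 - x_2^2 - x_2 - 3, LT = x_2^6.
r = 2x_2 + 3, LT = x_2.

The S-polynomials (S(g_1,g_2), S(g_1,r), S(g_2,r)) all reduce to 0 modulo the current basis, so we have a Gröbner basis.
Inter-reduce: drop elements whose leading term is divisible by another's, tail-reduce, and make monic.
Reduced Gröbner basis: {x_1 + 1, x_2 - 2}.
The reduced Gröbner basis of I + (p) is {x_1 + 1, x_2 - 2} ≠ {1}, a proper ideal, so the enlarged system stays consistent: p is independent of I, with normal form 2x_2 + 3.

2x_2 + 3 is independent of I; its normal form modulo I is 2x_2 + 3.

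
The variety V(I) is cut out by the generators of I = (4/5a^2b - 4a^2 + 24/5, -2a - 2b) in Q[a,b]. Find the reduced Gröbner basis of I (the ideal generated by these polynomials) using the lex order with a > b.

G = {a + b, b^3 - 5b^2 + 6}

f_1 = 4/5a^2b - 4a^2 + 24/5, LT = a^2b.
f_2 = -2a - 2b, LT = a.

S(f_1,f_2): lcm = a^2b. S = -5a^2 - ab^2 + 6.
  leading term a^2: subtract (5/2a)·f_2 from -5a^2 - ab^2 + 6 → -ab^2 + 5ab + 6
  leading term ab^2: subtract (1/2b^2)·f_2 from -ab^2 + 5ab + 6 → 5ab + b^3 + 6
  leading term ab: subtract (-5/2b)·f_2 from 5ab + b^3 + 6 → b^3 - 5b^2 + 6
  leading term b^3: no divisor's leading term divides it; move b^3 to the remainder.
  leading term b^2: no divisor's leading term divides it; move -5b^2 to the remainder.
  leading term 1: no divisor's leading term divides it; move 6 to the remainder.
  remainder b^3 - 5b^2 + 6 ≠ 0; add g_3 = b^3 - 5b^2 + 6 to the basis.

The other S-polynomials (S(f_1,g_3), S(f_2,g_3)) all reduce to 0 modulo the current basis, so we have a Gröbner basis.
Inter-reduce: drop elements whose leading term is divisible by another's, tail-reduce, and make monic.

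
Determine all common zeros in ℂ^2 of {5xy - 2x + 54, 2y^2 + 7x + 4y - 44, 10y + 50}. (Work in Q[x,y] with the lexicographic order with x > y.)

{(2, -5)}

Compute a lex Gröbner basis by Buchberger's algorithm.
f_1 = 5xy - 2x + 54, LT = xy.
f_2 = 7x + 2y^2 + 4y - 44, LT = x.
f_3 = 10y + 50, LT = y.

S(f_1,f_2): lcm = xy. S = -2/5x - 2/7y^3 - 4/7y^2 + 44/7y + 54/5.
  leading term x: subtract (-2/35)·f_2 from -2/5x - 2/7y^3 - 4/7y^2 + 44/7y + 54/5 → -2/7y^3 - 16/35y^2 + 228/35y + 58/7
  leading term y^3: subtract (-1/35y^2)·f_3 from -2/7y^3 - 16/35y^2 + 228/35y + 58/7 → 34/35y^2 + 228/35y + 58/7
  leading term y^2: subtract (17/175y)·f_3 from 34/35y^2 + 228/35y + 58/7 → 58/35y + 58/7
  leading term y: subtract (29/175)·f_3 from 58/35y + 58/7 → 0
  remainder 0.

S(f_1,f_3): lcm = xy. S = -27/5x + 54/5.
  leading term x: subtract (-27/35)·f_2 from -27/5x + 54/5 → 54/35y^2 + 108/35y - 162/7
  leading term y^2: subtract (27/175y)·f_3 from 54/35y^2 + 108/35y - 162/7 → -162/35y - 162/7
  leading term y: subtract (-81/175)·f_3 from -162/35y - 162/7 → 0
  remainder 0.

S(f_2,f_3): leading monomials are coprime, so the S-polynomial reduces to 0 (Buchberger's first criterion).
Every S-polynomial of the final basis reduces to 0, so we have a Gröbner basis.
Inter-reduce: drop elements whose leading term is divisible by another's, tail-reduce, and make monic.
Reduced Gröbner basis: {x - 2, y + 5}.

Since the basis is lex-ordered, y + 5 is univariate in y. Its roots are {-5}. Back-substituting each root into the other basis elements fixes the other coordinates.
  y = -5: the earlier basis element becomes x - 2 = 0, giving x = 2 — point (2, -5).
Each listed point satisfies every original equation (direct substitution).
This is the nonlinear analogue of row-reducing a linear system.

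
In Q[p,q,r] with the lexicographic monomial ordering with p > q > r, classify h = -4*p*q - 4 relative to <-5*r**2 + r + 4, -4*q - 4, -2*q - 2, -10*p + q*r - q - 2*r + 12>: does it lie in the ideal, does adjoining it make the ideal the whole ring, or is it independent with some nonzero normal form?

First compute the reduced Gröbner basis of I by Buchberger's algorithm.
f_1 = -5*r**2 + r + 4, LT = r**2.
f_2 = -4*q - 4, LT = q.
f_3 = -2*q - 2, LT = q.
f_4 = -10*p + q*r - q - 2*r + 12, LT = p.

The S-polynomials (S(f_1,f_2), S(f_1,f_3), S(f_1,f_4), S(f_2,f_3), S(f_2,f_4), S(f_3,f_4)) all reduce to 0 modulo the current basis, so we have a Gröbner basis.
Inter-reduce: drop elements whose leading term is divisible by another's, tail-reduce, and make monic.
Reduced Gröbner basis: {p + 3/10*r - 13/10, q + 1, r**2 - 1/5*r - 4/5}.
Label its elements g_1 = p + 3/10*r - 13/10, g_2 = q + 1, g_3 = r**2 - 1/5*r - 4/5.

Reduce h = -4*p*q - 4 modulo G:
  leading term p*q: subtract (-4*q)·g_1 from -4*p*q - 4 → 6/5*q*r - 26/5*q - 4
  leading term q*r: subtract (6/5*r)·g_2 from 6/5*q*r - 26/5*q - 4 → -26/5*q - 6/5*r - 4
  leading term q: subtract (-26/5)·g_2 from -26/5*q - 6/5*r - 4 → -6/5*r + 6/5
  leading term r: no divisor's leading term divides it; move -6/5*r to the remainder.
  leading term 1: no divisor's leading term divides it; move 6/5 to the remainder.
  normal form = -6/5*r + 6/5.
The normal form is nonzero, so h ∉ I. Since h minus its normal form lies in I, I + (h) = I + (n) where n = -6/5*r + 6/5; decide whether this ideal is the whole ring.
Run Buchberger on G together with n (pairs among the g_i already reduce to 0 since G is a Gröbner basis):
g_1 = p + 3/10*r - 13/10, LT = p.
g_2 = q + 1, LT = q.
g_3 = r**2 - 1/5*r - 4/5, LT = r**2.
n = -6/5*r + 6/5, LT = r.

The S-polynomials (S(g_1,g_2), S(g_1,g_3), S(g_1,n), S(g_2,g_3), S(g_2,n), S(g_3,n)) all reduce to 0 modulo the current basis, so we have a Gröbner basis.
Inter-reduce: drop elements whose leading term is divisible by another's, tail-reduce, and make monic.
Reduced Gröbner basis: {p - 1, q + 1, r - 1}.
The reduced Gröbner basis of I + (h) is {p - 1, q + 1, r - 1} ≠ {1}, a proper ideal, so the enlarged system stays consistent: h is independent of I, with normal form -6/5*r + 6/5.

-4*p*q - 4 is independent of I; its normal form modulo I is -6/5*r + 6/5.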